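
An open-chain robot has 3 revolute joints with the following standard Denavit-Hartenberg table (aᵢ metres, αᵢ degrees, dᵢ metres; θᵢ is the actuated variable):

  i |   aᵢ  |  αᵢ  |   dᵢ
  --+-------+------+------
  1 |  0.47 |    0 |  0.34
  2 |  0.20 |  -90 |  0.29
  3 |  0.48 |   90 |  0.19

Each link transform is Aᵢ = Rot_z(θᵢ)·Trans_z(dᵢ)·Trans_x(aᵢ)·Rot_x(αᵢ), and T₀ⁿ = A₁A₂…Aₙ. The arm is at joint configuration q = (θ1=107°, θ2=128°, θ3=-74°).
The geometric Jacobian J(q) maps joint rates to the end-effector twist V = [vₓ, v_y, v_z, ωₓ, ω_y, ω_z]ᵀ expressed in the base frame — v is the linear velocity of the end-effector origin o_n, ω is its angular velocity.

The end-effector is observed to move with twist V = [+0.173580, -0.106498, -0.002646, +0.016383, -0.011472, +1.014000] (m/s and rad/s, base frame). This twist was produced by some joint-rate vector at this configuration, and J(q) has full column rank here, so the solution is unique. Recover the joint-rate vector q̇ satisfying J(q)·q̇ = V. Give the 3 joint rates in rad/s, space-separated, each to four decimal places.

0.4620 0.5520 0.0200

o_n = [-0.1724, 0.0683, 1.0914]
J₁: ẑ×o_n = [-0.0683, -0.1724, 0.0000], ω = ẑ
J2: z=[0.0000, 0.0000, 1.0000] o=[-0.1374, 0.4495, 0.3400] → [0.3812, -0.0350, 0.0000, 0.0000, 0.0000, 1.0000]
J3: z=[0.8192, -0.5736, 0.0000] o=[-0.2521, 0.2856, 0.6300] → [-0.2647, -0.3780, -0.1323, 0.8192, -0.5736, 0.0000]
q̇ = J⁺·V = [0.4620, 0.5520, 0.0200]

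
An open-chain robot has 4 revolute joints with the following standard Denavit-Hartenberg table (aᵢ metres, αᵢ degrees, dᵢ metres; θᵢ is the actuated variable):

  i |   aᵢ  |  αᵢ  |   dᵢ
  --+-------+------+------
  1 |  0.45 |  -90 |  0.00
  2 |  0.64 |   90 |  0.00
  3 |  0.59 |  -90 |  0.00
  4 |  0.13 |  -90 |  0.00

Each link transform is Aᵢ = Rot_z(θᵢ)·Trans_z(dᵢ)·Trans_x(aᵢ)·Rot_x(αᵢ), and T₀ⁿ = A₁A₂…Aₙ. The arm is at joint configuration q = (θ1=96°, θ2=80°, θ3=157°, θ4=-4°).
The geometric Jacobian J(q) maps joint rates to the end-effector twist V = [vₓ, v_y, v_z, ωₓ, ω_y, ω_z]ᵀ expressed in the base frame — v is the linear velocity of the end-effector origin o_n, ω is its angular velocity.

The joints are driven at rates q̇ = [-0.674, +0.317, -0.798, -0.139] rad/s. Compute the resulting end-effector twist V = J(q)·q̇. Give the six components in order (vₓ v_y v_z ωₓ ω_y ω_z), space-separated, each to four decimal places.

-0.2468 0.2294 -0.2206 -0.3614 -0.8187 -0.8661

o_n = [-0.3272, 0.4231, 0.0237]
J₁: ẑ×o_n = [-0.4231, -0.3272, 0.0000], ω = ẑ
J2: z=[-0.9945, -0.1045, 0.0000] o=[-0.0470, 0.4475, 0.0000] → [-0.0025, 0.0236, -0.0050, -0.9945, -0.1045, 0.0000]
J3: z=[-0.1029, 0.9794, 0.1736] o=[-0.0587, 0.5581, -0.6303] → [0.6639, 0.0207, 0.2769, -0.1029, 0.9794, 0.1736]
J4: z=[0.9226, 0.0287, 0.3848] o=[-0.2781, 0.4402, -0.0954] → [0.0100, -0.1288, -0.0143, 0.9226, 0.0287, 0.3848]
V = J·q̇ = [-0.2468, 0.2294, -0.2206, -0.3614, -0.8187, -0.8661]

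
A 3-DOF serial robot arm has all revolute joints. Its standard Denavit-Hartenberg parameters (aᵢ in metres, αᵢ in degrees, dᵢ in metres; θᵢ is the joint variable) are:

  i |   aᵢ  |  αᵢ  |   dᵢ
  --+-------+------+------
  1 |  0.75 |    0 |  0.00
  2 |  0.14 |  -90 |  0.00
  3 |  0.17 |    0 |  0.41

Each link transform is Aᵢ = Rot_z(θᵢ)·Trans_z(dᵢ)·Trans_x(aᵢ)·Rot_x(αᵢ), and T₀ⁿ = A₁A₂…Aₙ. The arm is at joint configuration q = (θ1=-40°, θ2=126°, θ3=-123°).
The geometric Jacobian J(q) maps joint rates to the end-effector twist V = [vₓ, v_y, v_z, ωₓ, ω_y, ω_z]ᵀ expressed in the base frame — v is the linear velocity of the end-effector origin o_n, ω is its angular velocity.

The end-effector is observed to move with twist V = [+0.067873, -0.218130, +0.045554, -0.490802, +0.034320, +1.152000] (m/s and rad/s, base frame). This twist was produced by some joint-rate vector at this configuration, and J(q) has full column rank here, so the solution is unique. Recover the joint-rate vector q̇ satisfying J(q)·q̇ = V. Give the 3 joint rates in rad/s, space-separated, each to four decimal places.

o_n = [0.1688, -0.4062, 0.1426]
J₁: ẑ×o_n = [0.4062, 0.1688, -0.0000], ω = ẑ
J2: z=[0.0000, 0.0000, 1.0000] o=[0.5745, -0.4821, 0.0000] → [-0.0759, -0.4057, 0.0000, 0.0000, 0.0000, 1.0000]
J3: z=[-0.9976, 0.0698, 0.0000] o=[0.5843, -0.3424, 0.0000] → [0.0099, 0.1422, 0.0926, -0.9976, 0.0698, 0.0000]
q̇ = J⁺·V = [0.3120, 0.8400, 0.4920]

0.3120 0.8400 0.4920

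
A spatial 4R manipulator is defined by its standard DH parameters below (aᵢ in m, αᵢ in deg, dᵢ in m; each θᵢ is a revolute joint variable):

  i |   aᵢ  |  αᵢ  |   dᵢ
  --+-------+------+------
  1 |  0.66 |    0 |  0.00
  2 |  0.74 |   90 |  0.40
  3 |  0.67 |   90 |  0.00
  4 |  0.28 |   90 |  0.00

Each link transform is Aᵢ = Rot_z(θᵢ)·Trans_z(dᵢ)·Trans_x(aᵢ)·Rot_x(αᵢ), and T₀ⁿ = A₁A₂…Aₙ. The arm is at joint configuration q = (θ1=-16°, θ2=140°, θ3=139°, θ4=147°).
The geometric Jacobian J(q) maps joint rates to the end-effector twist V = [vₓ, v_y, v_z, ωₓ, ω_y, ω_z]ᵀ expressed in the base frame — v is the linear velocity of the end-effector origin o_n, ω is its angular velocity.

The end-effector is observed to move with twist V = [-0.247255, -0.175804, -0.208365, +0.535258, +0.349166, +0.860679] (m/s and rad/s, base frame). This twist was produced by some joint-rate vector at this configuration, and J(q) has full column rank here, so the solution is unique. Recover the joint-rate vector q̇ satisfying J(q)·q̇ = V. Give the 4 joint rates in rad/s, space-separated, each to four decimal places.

0.1030 0.7690 0.6390 -0.0150

o_n = [0.5307, 0.2446, 0.6855]
J₁: ẑ×o_n = [-0.2446, 0.5307, 0.0000], ω = ẑ
J2: z=[0.0000, 0.0000, 1.0000] o=[0.6344, -0.1819, 0.0000] → [-0.4265, -0.1037, 0.0000, 0.0000, 0.0000, 1.0000]
J3: z=[0.8290, 0.5592, 0.0000] o=[0.2206, 0.4316, 0.4000] → [0.1596, -0.2367, -0.3284, 0.8290, 0.5592, 0.0000]
J4: z=[-0.3669, 0.5439, 0.7547] o=[0.5034, 0.0124, 0.8396] → [-0.2590, -0.0359, -0.1000, -0.3669, 0.5439, 0.7547]
q̇ = J⁺·V = [0.1030, 0.7690, 0.6390, -0.0150]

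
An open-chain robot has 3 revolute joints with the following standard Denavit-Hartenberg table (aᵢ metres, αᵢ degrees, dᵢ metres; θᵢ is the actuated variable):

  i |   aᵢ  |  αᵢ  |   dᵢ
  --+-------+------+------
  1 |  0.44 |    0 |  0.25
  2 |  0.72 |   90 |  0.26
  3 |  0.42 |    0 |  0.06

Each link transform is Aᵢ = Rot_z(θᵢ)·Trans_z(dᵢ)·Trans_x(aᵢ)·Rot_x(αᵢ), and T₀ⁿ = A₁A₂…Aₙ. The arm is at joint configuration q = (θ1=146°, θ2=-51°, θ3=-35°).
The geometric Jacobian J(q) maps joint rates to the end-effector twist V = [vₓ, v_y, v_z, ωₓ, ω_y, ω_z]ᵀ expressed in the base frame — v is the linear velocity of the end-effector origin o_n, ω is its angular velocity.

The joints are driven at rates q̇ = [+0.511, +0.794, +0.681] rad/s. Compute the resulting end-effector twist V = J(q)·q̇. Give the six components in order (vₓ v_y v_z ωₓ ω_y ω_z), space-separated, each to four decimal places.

o_n = [-0.3977, 1.3113, 0.2691]
J₁: ẑ×o_n = [-1.3113, -0.3977, 0.0000], ω = ẑ
J2: z=[0.0000, 0.0000, 1.0000] o=[-0.3648, 0.2460, 0.2500] → [-1.0652, -0.0330, 0.0000, 0.0000, 0.0000, 1.0000]
J3: z=[0.9962, 0.0872, 0.0000] o=[-0.4275, 0.9633, 0.5100] → [-0.0210, 0.2400, 0.3440, 0.9962, 0.0872, 0.0000]
V = J·q̇ = [-1.5301, -0.0660, 0.2343, 0.6784, 0.0594, 1.3050]

-1.5301 -0.0660 0.2343 0.6784 0.0594 1.3050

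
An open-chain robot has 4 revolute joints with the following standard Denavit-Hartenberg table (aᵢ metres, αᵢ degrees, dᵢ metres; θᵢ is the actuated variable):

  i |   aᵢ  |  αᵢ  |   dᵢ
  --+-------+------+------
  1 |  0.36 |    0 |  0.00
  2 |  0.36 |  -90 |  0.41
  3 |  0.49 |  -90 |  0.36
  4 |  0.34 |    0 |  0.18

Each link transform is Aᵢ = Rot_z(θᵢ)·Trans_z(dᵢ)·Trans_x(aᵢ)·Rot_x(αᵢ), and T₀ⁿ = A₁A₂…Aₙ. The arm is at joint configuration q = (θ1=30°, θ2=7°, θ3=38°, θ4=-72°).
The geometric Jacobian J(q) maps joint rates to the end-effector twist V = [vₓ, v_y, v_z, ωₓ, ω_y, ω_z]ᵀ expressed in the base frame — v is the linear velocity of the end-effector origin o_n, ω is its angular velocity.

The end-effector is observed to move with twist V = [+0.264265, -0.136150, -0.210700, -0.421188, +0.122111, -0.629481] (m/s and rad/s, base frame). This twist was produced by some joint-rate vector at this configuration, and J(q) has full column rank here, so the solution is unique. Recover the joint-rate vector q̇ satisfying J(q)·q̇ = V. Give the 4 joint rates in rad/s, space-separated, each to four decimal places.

o_n = [0.4740, 1.1579, -0.0982]
J₁: ẑ×o_n = [-1.1579, 0.4740, 0.0000], ω = ẑ
J2: z=[0.0000, 0.0000, 1.0000] o=[0.3118, 0.1800, 0.0000] → [-0.9779, 0.1622, 0.0000, 0.0000, 0.0000, 1.0000]
J3: z=[-0.6018, 0.7986, 0.0000] o=[0.5993, 0.3967, 0.4100] → [-0.4059, -0.3058, -0.3581, -0.6018, 0.7986, 0.0000]
J4: z=[-0.4917, -0.3705, -0.7880] o=[0.6910, 0.9165, 0.1083] → [0.2667, 0.0694, -0.1991, -0.4917, -0.3705, -0.7880]
q̇ = J⁺·V = [-0.0350, -0.2580, 0.3510, 0.4270]

-0.0350 -0.2580 0.3510 0.4270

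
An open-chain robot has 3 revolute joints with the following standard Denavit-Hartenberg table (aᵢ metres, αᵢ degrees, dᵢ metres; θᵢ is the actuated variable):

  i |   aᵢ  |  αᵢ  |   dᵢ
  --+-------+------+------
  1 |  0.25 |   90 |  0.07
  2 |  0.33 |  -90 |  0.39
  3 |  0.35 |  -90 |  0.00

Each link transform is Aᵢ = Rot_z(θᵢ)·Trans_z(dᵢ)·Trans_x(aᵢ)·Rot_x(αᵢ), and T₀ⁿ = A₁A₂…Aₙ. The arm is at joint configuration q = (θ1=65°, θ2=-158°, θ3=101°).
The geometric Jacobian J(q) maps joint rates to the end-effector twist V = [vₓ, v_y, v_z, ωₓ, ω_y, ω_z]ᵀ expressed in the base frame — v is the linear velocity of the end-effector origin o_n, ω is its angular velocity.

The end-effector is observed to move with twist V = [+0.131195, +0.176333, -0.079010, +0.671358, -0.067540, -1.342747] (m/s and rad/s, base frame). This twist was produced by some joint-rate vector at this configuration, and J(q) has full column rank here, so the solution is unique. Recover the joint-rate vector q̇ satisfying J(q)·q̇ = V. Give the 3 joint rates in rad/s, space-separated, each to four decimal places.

-0.7920 0.6370 0.5940

o_n = [0.0446, -0.0142, -0.0286]
J₁: ẑ×o_n = [0.0142, 0.0446, -0.0000], ω = ẑ
J2: z=[0.9063, -0.4226, 0.0000] o=[0.1057, 0.2266, 0.0700] → [0.0417, 0.0894, -0.2441, 0.9063, -0.4226, 0.0000]
J3: z=[0.1583, 0.3395, -0.9272] o=[0.3298, -0.2155, -0.0536] → [0.1952, 0.2605, 0.1287, 0.1583, 0.3395, -0.9272]
q̇ = J⁺·V = [-0.7920, 0.6370, 0.5940]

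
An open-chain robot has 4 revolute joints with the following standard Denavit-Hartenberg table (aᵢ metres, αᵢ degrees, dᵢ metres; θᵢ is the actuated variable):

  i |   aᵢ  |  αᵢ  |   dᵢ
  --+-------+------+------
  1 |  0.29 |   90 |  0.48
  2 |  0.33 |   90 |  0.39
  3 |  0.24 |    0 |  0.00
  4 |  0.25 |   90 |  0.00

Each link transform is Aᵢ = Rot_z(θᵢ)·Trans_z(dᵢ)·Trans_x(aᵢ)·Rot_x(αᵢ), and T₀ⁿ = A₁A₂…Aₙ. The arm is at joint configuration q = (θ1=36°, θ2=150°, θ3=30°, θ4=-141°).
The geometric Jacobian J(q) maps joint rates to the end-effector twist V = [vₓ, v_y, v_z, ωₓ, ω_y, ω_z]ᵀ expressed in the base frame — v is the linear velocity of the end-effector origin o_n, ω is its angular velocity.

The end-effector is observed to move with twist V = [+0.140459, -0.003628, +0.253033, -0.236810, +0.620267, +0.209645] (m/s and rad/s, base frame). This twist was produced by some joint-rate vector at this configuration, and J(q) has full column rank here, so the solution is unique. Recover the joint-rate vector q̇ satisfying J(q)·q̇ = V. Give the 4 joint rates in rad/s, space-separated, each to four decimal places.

o_n = [0.0831, -0.2815, 0.7041]
J₁: ẑ×o_n = [0.2815, 0.0831, -0.0000], ω = ẑ
J2: z=[0.5878, -0.8090, 0.0000] o=[0.2346, 0.1705, 0.4800] → [-0.1813, -0.1317, -0.3882, 0.5878, -0.8090, 0.0000]
J3: z=[0.4045, 0.2939, 0.8660] o=[0.2326, -0.3130, 0.6450] → [-0.0099, -0.1534, 0.0567, 0.4045, 0.2939, 0.8660]
J4: z=[0.4045, 0.2939, 0.8660] o=[0.1576, -0.5159, 0.7489] → [-0.2162, -0.0463, 0.1167, 0.4045, 0.2939, 0.8660]
q̇ = J⁺·V = [-0.0900, -0.6410, 0.6030, -0.2570]

-0.0900 -0.6410 0.6030 -0.2570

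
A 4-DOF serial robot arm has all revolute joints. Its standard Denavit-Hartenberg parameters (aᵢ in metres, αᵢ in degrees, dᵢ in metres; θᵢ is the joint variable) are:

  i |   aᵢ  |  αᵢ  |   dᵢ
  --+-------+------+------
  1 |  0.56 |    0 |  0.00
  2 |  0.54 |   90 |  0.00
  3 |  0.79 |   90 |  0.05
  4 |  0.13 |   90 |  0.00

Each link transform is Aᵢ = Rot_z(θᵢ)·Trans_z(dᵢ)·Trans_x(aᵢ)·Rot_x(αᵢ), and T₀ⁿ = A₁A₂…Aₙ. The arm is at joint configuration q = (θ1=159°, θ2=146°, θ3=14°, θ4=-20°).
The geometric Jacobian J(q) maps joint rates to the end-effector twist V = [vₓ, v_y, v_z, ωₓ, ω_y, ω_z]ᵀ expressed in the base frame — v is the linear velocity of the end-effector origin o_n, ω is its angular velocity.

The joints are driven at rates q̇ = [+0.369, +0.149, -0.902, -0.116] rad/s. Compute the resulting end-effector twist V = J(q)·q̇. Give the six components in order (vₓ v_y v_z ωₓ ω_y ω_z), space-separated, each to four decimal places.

0.6552 0.0773 -0.7996 0.7228 0.5404 0.6306

o_n = [0.2900, -0.9698, 0.2207]
J₁: ẑ×o_n = [0.9698, 0.2900, -0.0000], ω = ẑ
J2: z=[0.0000, 0.0000, 1.0000] o=[-0.5228, 0.2007, 0.0000] → [1.1705, 0.8128, -0.0000, 0.0000, 0.0000, 1.0000]
J3: z=[-0.8192, -0.5736, 0.0000] o=[-0.2131, -0.2417, 0.0000] → [-0.1266, 0.1808, 0.8851, -0.8192, -0.5736, 0.0000]
J4: z=[0.1388, -0.1982, -0.9703] o=[0.1856, -0.8982, 0.1911] → [-0.0753, -0.1054, 0.0108, 0.1388, -0.1982, -0.9703]
V = J·q̇ = [0.6552, 0.0773, -0.7996, 0.7228, 0.5404, 0.6306]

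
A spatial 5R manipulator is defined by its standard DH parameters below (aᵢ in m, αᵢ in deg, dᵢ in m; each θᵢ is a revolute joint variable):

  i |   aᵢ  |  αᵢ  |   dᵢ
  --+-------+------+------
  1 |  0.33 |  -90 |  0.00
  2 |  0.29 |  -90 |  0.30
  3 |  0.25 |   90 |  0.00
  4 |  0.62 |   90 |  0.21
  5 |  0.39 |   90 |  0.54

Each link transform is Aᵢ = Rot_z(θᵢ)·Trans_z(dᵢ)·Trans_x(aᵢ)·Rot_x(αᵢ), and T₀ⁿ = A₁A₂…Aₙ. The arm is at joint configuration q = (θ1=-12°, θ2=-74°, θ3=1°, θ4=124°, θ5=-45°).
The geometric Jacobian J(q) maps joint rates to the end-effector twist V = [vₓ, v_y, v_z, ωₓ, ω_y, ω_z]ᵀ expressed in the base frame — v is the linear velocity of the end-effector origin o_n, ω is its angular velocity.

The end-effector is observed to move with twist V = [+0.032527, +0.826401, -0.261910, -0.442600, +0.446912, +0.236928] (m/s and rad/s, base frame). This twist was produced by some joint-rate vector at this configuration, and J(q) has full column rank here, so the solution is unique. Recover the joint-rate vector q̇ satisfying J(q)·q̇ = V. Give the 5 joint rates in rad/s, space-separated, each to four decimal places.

0.6910 0.4980 0.0100 -0.1630 -0.6980

o_n = [1.4839, -0.0794, 0.1789]
J₁: ẑ×o_n = [0.0794, 1.4839, -0.0000], ω = ẑ
J2: z=[0.2079, 0.9781, 0.0000] o=[0.3228, -0.0686, 0.0000] → [0.1749, -0.0372, -1.1380, 0.2079, 0.9781, 0.0000]
J3: z=[0.9403, -0.1999, -0.2756] o=[0.4634, 0.2082, 0.2788] → [-0.0593, -0.1874, -0.0665, 0.9403, -0.1999, -0.2756]
J4: z=[0.2126, 0.9770, 0.0168] o=[0.5298, 0.1896, 0.5190] → [-0.3279, 0.0883, -0.9893, 0.2126, 0.9770, 0.0168]
J5: z=[0.7463, -0.1734, 0.6427] o=[0.9656, 0.3178, 0.0477] → [0.2326, 0.2352, -0.2066, 0.7463, -0.1734, 0.6427]
q̇ = J⁺·V = [0.6910, 0.4980, 0.0100, -0.1630, -0.6980]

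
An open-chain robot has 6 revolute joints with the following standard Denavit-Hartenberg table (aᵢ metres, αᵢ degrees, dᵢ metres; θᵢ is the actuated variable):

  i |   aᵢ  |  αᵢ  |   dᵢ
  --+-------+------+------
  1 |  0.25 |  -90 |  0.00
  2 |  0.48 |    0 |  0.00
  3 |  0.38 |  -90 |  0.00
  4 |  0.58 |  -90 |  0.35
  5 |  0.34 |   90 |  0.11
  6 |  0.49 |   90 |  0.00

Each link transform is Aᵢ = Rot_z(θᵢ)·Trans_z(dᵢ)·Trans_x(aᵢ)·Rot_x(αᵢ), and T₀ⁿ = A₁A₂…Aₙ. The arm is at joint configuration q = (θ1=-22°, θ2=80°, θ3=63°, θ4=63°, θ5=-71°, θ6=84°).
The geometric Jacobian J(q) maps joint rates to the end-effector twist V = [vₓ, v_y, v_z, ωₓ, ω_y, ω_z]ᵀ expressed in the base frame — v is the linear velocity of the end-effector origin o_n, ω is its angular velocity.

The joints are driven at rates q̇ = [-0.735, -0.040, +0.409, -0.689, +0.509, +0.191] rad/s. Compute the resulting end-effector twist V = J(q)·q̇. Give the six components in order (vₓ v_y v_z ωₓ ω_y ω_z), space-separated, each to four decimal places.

-0.9004 0.2365 -0.3208 0.8582 -0.0245 -0.9133

o_n = [-0.5554, -0.7478, 0.0006]
J₁: ẑ×o_n = [0.7478, -0.5554, 0.0000], ω = ẑ
J2: z=[0.3746, 0.9272, 0.0000] o=[0.2318, -0.0937, 0.0000] → [0.0005, -0.0002, 0.4848, 0.3746, 0.9272, 0.0000]
J3: z=[0.3746, 0.9272, 0.0000] o=[0.3091, -0.1249, -0.4727] → [0.4388, -0.1773, 0.5682, 0.3746, 0.9272, 0.0000]
J4: z=[-0.5580, 0.2254, 0.7986] o=[0.0277, -0.0112, -0.7014] → [0.7466, -0.0740, 0.5425, -0.5580, 0.2254, 0.7986]
J5: z=[0.4897, -0.6875, 0.5362] o=[-0.5562, -0.3327, -0.5803] → [-0.1767, -0.2841, -0.2028, 0.4897, -0.6875, 0.5362]
J6: z=[0.4518, 0.7261, 0.5183] o=[-0.7558, -0.4122, -0.2949] → [0.3885, -0.0296, -0.2972, 0.4518, 0.7261, 0.5183]
V = J·q̇ = [-0.9004, 0.2365, -0.3208, 0.8582, -0.0245, -0.9133]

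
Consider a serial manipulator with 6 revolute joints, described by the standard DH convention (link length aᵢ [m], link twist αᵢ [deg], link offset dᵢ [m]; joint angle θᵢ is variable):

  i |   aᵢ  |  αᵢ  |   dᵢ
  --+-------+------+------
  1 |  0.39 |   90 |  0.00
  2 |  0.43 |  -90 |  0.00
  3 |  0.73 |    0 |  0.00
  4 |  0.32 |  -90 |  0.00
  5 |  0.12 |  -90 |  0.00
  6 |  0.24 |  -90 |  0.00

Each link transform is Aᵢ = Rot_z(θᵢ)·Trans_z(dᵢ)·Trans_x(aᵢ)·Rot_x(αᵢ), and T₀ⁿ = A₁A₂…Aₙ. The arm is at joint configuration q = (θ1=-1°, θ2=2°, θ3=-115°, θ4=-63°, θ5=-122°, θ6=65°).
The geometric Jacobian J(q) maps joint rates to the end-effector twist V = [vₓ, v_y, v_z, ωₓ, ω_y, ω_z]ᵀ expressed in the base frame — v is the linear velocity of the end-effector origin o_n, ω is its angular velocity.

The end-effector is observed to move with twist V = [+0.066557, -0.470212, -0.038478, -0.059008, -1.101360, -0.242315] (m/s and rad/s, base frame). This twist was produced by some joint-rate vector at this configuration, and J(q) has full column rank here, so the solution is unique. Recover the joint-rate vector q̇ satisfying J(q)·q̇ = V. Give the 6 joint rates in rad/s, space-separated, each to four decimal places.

-0.5170 0.8240 0.8640 -0.6130 0.2770 0.0470

o_n = [0.2869, -0.4564, 0.1846]
J₁: ẑ×o_n = [0.4564, 0.2869, -0.0000], ω = ẑ
J2: z=[-0.0175, -0.9998, 0.0000] o=[0.3899, -0.0068, 0.0000] → [-0.1845, 0.0032, -0.0951, -0.0175, -0.9998, 0.0000]
J3: z=[-0.0349, 0.0006, 0.9994] o=[0.8196, -0.0143, 0.0150] → [0.4419, -0.5264, 0.0158, -0.0349, 0.0006, 0.9994]
J4: z=[-0.0349, 0.0006, 0.9994] o=[0.4998, -0.6704, 0.0042] → [-0.2138, -0.2064, -0.0073, -0.0349, 0.0006, 0.9994]
J5: z=[0.0174, -0.9998, 0.0012] o=[0.1800, -0.6760, -0.0069] → [-0.1917, -0.0032, 0.1107, 0.0174, -0.9998, 0.0012]
J6: z=[-0.8659, -0.0145, 0.5000] o=[0.2400, -0.6748, 0.0970] → [-0.1105, 0.0993, -0.1885, -0.8659, -0.0145, 0.5000]
q̇ = J⁺·V = [-0.5170, 0.8240, 0.8640, -0.6130, 0.2770, 0.0470]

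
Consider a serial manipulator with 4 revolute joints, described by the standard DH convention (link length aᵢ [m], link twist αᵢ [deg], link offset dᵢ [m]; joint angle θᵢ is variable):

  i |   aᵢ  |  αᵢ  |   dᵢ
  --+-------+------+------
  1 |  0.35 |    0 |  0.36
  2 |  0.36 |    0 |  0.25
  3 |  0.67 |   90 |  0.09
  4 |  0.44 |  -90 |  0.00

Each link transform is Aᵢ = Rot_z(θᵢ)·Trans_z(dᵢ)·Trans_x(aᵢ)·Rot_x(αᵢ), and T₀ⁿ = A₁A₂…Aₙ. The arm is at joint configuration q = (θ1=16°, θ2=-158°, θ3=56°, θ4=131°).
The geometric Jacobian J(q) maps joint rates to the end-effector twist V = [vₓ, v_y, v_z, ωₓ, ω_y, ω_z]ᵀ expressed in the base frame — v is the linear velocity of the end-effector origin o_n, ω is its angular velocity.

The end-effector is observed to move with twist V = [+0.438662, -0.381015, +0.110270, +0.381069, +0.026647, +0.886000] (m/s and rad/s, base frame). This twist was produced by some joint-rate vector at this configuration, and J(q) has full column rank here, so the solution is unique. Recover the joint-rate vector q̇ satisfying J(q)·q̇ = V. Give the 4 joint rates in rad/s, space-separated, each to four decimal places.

o_n = [0.0794, -0.5056, 1.0321]
J₁: ẑ×o_n = [0.5056, 0.0794, -0.0000], ω = ẑ
J2: z=[0.0000, 0.0000, 1.0000] o=[0.3364, 0.0965, 0.3600] → [0.6020, -0.2571, 0.0000, 0.0000, 0.0000, 1.0000]
J3: z=[0.0000, 0.0000, 1.0000] o=[0.0528, -0.1252, 0.6100] → [0.3804, 0.0266, -0.0000, 0.0000, 0.0000, 1.0000]
J4: z=[-0.9976, -0.0698, 0.0000] o=[0.0995, -0.7935, 0.7000] → [-0.0232, 0.3313, -0.2887, -0.9976, -0.0698, 0.0000]
q̇ = J⁺·V = [-0.7480, 0.8410, 0.7930, -0.3820]

-0.7480 0.8410 0.7930 -0.3820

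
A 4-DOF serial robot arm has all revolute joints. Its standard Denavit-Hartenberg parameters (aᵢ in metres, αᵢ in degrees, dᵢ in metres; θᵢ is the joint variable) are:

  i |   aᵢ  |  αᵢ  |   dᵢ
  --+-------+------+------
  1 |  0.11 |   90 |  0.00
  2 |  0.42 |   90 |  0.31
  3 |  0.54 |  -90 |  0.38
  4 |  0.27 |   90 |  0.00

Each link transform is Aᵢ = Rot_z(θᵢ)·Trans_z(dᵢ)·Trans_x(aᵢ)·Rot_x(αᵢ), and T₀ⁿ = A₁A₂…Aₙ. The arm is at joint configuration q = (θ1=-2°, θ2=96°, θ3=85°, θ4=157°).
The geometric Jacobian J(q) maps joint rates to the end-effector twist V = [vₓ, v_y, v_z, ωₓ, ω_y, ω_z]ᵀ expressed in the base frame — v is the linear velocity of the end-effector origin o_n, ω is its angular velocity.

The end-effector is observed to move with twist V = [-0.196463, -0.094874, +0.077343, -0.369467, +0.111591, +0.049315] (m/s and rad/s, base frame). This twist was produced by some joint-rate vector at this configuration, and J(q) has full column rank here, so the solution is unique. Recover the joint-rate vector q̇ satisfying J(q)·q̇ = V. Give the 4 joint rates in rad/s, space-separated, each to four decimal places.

-0.2290 -0.0710 -0.3420 -0.3170

o_n = [0.3153, -0.6117, 0.4717]
J₁: ẑ×o_n = [0.6117, 0.3153, -0.0000], ω = ẑ
J2: z=[-0.0349, -0.9994, 0.0000] o=[0.1099, -0.0038, 0.0000] → [-0.4714, 0.0165, 0.2264, -0.0349, -0.9994, 0.0000]
J3: z=[0.9939, -0.0347, 0.1045] o=[0.0552, -0.3121, 0.4177] → [0.0294, -0.0264, -0.2888, 0.9939, -0.0347, 0.1045]
J4: z=[0.1010, -0.0907, -0.9907] o=[0.4092, -0.8628, 0.5042] → [0.2517, 0.0964, 0.0168, 0.1010, -0.0907, -0.9907]
q̇ = J⁺·V = [-0.2290, -0.0710, -0.3420, -0.3170]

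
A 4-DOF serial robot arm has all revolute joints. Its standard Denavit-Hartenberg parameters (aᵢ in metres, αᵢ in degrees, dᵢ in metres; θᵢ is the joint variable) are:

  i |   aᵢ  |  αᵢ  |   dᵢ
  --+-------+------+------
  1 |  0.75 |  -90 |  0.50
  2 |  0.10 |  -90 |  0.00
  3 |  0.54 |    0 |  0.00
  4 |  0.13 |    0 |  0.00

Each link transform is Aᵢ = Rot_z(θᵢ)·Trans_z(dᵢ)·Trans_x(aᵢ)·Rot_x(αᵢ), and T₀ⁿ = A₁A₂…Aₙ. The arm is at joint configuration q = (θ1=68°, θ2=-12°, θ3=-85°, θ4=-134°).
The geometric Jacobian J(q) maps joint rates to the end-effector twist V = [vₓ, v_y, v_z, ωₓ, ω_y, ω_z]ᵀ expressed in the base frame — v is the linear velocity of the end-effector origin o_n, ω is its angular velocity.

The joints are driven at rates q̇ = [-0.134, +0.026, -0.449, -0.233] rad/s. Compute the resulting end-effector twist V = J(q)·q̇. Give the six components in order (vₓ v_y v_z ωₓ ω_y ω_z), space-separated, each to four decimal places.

o_n = [-0.1251, 0.9080, 0.5096]
J₁: ẑ×o_n = [-0.9080, -0.1251, 0.0000], ω = ẑ
J2: z=[-0.9272, 0.3746, 0.0000] o=[0.2810, 0.6954, 0.5000] → [0.0036, 0.0089, -0.0450, -0.9272, 0.3746, 0.0000]
J3: z=[0.0779, 0.1928, -0.9781] o=[0.3176, 0.7861, 0.5208] → [0.1171, 0.4339, 0.0948, 0.0779, 0.1928, -0.9781]
J4: z=[0.0779, 0.1928, -0.9781] o=[-0.1639, 1.0303, 0.5306] → [-0.1236, -0.0364, -0.0170, 0.0779, 0.1928, -0.9781]
V = J·q̇ = [0.0980, -0.1694, -0.0398, -0.0772, -0.1217, 0.5331]

0.0980 -0.1694 -0.0398 -0.0772 -0.1217 0.5331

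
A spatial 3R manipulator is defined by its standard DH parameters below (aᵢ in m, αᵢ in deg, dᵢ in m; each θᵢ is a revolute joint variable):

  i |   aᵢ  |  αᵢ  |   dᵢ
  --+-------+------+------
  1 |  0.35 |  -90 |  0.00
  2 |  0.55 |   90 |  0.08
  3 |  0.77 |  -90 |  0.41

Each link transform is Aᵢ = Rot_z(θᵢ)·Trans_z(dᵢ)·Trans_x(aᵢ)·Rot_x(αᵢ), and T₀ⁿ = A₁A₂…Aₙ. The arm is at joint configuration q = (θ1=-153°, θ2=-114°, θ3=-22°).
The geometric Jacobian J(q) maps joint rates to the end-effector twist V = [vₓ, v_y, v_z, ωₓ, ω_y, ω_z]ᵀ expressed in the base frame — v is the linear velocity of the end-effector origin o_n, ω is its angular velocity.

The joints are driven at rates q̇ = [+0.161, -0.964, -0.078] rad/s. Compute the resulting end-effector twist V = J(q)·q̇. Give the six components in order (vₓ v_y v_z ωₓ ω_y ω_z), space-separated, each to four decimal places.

0.7458 0.5398 -0.8772 -0.5011 0.8266 0.1927

o_n = [0.3853, 0.4303, 0.9879]
J₁: ẑ×o_n = [-0.4303, 0.3853, 0.0000], ω = ẑ
J2: z=[0.4540, -0.8910, 0.0000] o=[-0.3119, -0.1589, 0.0000] → [-0.8802, -0.4485, 0.8886, 0.4540, -0.8910, 0.0000]
J3: z=[0.8140, 0.4147, -0.4067] o=[-0.0762, -0.1286, 0.5025] → [0.4287, -0.5829, 0.2635, 0.8140, 0.4147, -0.4067]
V = J·q̇ = [0.7458, 0.5398, -0.8772, -0.5011, 0.8266, 0.1927]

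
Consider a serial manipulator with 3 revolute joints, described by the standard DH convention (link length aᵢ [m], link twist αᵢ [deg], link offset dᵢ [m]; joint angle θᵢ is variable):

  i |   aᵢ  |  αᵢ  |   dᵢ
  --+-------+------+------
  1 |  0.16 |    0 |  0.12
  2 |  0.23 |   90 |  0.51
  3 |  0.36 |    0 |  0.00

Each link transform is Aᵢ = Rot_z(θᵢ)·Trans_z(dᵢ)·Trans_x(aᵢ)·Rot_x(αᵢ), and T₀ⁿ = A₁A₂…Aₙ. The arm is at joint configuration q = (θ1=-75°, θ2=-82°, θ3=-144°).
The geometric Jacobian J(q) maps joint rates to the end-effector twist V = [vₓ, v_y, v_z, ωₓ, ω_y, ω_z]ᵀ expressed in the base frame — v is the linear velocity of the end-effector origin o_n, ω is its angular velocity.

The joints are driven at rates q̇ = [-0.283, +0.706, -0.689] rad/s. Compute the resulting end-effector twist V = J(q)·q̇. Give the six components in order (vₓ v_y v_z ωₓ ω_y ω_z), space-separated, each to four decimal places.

0.0803 0.0691 0.2007 0.2692 -0.6342 0.4230

o_n = [0.0978, -0.1306, 0.4184]
J₁: ẑ×o_n = [0.1306, 0.0978, -0.0000], ω = ẑ
J2: z=[0.0000, 0.0000, 1.0000] o=[0.0414, -0.1545, 0.1200] → [-0.0239, 0.0564, 0.0000, 0.0000, 0.0000, 1.0000]
J3: z=[-0.3907, 0.9205, 0.0000] o=[-0.1703, -0.2444, 0.6300] → [-0.1948, -0.0827, -0.2912, -0.3907, 0.9205, 0.0000]
V = J·q̇ = [0.0803, 0.0691, 0.2007, 0.2692, -0.6342, 0.4230]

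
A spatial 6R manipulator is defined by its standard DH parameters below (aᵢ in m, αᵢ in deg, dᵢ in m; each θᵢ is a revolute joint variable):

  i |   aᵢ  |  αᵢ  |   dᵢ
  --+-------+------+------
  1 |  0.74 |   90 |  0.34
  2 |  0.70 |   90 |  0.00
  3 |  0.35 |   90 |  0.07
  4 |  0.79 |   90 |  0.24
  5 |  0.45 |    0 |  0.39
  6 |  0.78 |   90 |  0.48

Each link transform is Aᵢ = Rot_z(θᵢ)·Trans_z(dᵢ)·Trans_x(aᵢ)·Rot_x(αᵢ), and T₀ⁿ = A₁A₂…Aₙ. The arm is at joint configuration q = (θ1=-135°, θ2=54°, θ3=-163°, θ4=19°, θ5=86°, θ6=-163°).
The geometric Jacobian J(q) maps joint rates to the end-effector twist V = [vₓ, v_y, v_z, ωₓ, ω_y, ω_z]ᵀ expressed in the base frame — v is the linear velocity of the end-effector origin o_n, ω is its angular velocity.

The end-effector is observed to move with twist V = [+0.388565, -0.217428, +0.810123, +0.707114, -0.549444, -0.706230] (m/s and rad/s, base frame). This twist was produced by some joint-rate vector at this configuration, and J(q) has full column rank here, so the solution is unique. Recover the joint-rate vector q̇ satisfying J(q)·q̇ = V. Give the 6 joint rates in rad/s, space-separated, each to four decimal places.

o_n = [0.4222, -0.3255, -0.0444]
J₁: ẑ×o_n = [0.3255, 0.4222, -0.0000], ω = ẑ
J2: z=[-0.7071, 0.7071, 0.0000] o=[-0.5233, -0.5233, 0.3400] → [-0.2718, -0.2718, -0.8084, -0.7071, 0.7071, 0.0000]
J3: z=[-0.5721, -0.5721, -0.5878] o=[-0.8142, -0.8142, 0.9063] → [0.8311, -1.2706, 0.4277, -0.5721, -0.5721, -0.5878]
J4: z=[-0.5547, 0.7977, -0.2365] o=[-0.6428, -0.7875, 0.5944] → [-0.4003, -0.6062, -1.1058, -0.5547, 0.7977, -0.2365]
J5: z=[0.7376, 0.6030, 0.3039] o=[-0.4717, -0.6007, -0.1915] → [0.0050, 0.1632, -0.3360, 0.7376, 0.6030, 0.3039]
J6: z=[0.7376, 0.6030, 0.3039] o=[-0.4210, -0.0076, -0.2081] → [0.1953, 0.1355, -0.7429, 0.7376, 0.6030, 0.3039]
q̇ = J⁺·V = [-0.8570, -0.0870, 0.3450, -0.7830, 0.3390, 0.2150]

-0.8570 -0.0870 0.3450 -0.7830 0.3390 0.2150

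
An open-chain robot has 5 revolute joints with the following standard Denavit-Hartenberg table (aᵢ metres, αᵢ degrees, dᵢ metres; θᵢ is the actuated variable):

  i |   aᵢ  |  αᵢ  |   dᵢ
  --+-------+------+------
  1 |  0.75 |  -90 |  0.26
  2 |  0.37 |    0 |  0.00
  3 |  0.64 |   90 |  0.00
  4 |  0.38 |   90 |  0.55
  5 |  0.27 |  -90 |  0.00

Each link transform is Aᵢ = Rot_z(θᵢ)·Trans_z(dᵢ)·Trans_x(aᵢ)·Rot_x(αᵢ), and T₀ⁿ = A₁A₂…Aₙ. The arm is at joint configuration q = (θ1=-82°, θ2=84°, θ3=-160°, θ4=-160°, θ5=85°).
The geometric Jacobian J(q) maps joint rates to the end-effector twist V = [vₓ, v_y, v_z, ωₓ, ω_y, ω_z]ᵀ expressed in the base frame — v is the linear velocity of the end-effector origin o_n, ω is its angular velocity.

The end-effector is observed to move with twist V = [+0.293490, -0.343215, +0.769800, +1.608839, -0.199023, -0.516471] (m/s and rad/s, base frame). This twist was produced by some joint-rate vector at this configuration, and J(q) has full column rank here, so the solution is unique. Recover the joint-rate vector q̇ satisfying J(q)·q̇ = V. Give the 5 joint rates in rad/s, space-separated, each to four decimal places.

-0.1630 0.0400 0.8630 -0.4940 0.7050

o_n = [-0.1287, -0.0758, 0.3432]
J₁: ẑ×o_n = [0.0758, -0.1287, 0.0000], ω = ẑ
J2: z=[0.9903, 0.1392, 0.0000] o=[0.1044, -0.7427, 0.2600] → [0.0116, -0.0824, 0.6929, 0.9903, 0.1392, 0.0000]
J3: z=[0.9903, 0.1392, 0.0000] o=[0.1098, -0.7810, -0.1080] → [0.0628, -0.4468, 0.7316, 0.9903, 0.1392, 0.0000]
J4: z=[-0.1350, 0.9609, 0.2419] o=[0.1313, -0.9343, 0.5130] → [-0.3709, -0.0858, 0.1339, -0.1350, 0.9609, 0.2419]
J5: z=[0.9190, 0.2127, -0.3319] o=[-0.0837, -0.3384, 0.2996] → [0.0964, -0.0251, 0.2509, 0.9190, 0.2127, -0.3319]
q̇ = J⁺·V = [-0.1630, 0.0400, 0.8630, -0.4940, 0.7050]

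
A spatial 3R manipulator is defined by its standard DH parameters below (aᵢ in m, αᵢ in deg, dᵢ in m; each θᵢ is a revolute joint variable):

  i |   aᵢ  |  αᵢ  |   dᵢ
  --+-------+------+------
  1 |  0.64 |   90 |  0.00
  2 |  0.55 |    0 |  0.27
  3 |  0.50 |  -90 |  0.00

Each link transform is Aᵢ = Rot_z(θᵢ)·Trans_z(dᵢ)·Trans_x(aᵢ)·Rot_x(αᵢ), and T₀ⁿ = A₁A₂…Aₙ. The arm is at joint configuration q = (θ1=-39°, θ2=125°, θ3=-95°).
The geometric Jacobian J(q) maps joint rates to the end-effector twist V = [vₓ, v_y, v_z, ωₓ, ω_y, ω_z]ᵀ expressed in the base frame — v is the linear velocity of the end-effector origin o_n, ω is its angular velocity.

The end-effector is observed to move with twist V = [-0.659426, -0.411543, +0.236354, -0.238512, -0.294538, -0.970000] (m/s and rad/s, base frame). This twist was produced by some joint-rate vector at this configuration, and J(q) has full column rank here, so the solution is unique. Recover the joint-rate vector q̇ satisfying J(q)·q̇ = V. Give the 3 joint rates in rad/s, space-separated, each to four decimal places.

o_n = [0.4188, -0.6866, 0.7005]
J₁: ẑ×o_n = [0.6866, 0.4188, -0.0000], ω = ẑ
J2: z=[-0.6293, -0.7771, 0.0000] o=[0.4974, -0.4028, 0.0000] → [-0.5444, 0.4409, 0.1175, -0.6293, -0.7771, 0.0000]
J3: z=[-0.6293, -0.7771, 0.0000] o=[0.0823, -0.4141, 0.4505] → [-0.1943, 0.1573, 0.4330, -0.6293, -0.7771, 0.0000]
q̇ = J⁺·V = [-0.9700, -0.2290, 0.6080]

-0.9700 -0.2290 0.6080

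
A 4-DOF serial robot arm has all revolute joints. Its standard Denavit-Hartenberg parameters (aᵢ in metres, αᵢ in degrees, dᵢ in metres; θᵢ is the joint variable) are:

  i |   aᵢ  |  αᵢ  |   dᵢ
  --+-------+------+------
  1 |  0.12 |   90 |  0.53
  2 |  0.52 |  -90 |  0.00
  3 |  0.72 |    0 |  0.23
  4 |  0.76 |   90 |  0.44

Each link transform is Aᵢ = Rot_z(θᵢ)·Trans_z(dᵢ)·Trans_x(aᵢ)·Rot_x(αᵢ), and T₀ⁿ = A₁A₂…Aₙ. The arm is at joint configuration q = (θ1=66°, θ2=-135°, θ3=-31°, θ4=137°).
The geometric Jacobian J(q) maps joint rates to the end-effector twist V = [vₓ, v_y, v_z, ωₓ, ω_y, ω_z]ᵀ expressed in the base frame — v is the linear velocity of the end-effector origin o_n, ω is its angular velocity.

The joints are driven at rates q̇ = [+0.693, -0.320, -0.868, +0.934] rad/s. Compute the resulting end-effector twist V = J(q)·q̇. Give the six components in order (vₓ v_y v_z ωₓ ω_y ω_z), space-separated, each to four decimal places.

0.3994 -0.5600 0.3200 -0.2734 0.1728 0.6463

o_n = [-0.3539, 0.0895, -0.5997]
J₁: ẑ×o_n = [-0.0895, -0.3539, 0.0000], ω = ẑ
J2: z=[0.9135, -0.4067, 0.0000] o=[0.0488, 0.1096, 0.5300] → [0.4595, 1.0321, -0.1822, 0.9135, -0.4067, 0.0000]
J3: z=[0.2876, 0.6460, -0.7071] o=[-0.1007, -0.2263, 0.1623] → [-0.2690, 0.3982, 0.2544, 0.2876, 0.6460, -0.7071]
J4: z=[0.2876, 0.6460, -0.7071] o=[0.1267, -0.6272, -0.4367] → [0.4015, 0.3867, 0.5166, 0.2876, 0.6460, -0.7071]
V = J·q̇ = [0.3994, -0.5600, 0.3200, -0.2734, 0.1728, 0.6463]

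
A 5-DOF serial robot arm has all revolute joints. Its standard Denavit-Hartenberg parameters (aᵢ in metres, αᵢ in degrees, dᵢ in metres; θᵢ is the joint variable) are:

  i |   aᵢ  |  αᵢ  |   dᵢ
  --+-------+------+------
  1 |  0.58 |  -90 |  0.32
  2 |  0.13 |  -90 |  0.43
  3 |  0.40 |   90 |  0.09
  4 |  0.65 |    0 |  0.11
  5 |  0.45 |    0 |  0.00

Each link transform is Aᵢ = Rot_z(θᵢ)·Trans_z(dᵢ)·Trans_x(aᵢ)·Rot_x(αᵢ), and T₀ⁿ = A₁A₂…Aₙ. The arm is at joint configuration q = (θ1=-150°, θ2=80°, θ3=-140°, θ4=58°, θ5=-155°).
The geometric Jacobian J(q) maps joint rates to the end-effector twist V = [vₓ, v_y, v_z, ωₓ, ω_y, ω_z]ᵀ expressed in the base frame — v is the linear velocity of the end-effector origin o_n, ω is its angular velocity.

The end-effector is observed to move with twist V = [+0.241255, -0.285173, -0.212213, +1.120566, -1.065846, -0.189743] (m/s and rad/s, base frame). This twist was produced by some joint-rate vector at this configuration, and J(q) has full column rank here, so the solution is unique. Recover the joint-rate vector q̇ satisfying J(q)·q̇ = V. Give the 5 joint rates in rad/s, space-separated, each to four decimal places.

0.6230 0.6200 0.5720 -0.4440 -0.6830

o_n = [0.1287, -0.8368, 0.7481]
J₁: ẑ×o_n = [0.8368, 0.1287, -0.0000], ω = ẑ
J2: z=[0.5000, -0.8660, 0.0000] o=[-0.5023, -0.2900, 0.3200] → [-0.3707, -0.2140, 0.2731, 0.5000, -0.8660, 0.0000]
J3: z=[0.8529, 0.4924, -0.1736] o=[-0.3068, -0.6737, 0.1920] → [0.2455, -0.5499, -0.3536, 0.8529, 0.4924, -0.1736]
J4: z=[-0.2864, 0.7192, 0.6330] o=[-0.0554, -0.8254, 0.4781] → [0.2013, 0.1939, -0.1292, -0.2864, 0.7192, 0.6330]
J5: z=[-0.2864, 0.7192, 0.6330] o=[0.5336, -0.6437, 0.7119] → [0.1482, -0.2459, 0.3465, -0.2864, 0.7192, 0.6330]
q̇ = J⁺·V = [0.6230, 0.6200, 0.5720, -0.4440, -0.6830]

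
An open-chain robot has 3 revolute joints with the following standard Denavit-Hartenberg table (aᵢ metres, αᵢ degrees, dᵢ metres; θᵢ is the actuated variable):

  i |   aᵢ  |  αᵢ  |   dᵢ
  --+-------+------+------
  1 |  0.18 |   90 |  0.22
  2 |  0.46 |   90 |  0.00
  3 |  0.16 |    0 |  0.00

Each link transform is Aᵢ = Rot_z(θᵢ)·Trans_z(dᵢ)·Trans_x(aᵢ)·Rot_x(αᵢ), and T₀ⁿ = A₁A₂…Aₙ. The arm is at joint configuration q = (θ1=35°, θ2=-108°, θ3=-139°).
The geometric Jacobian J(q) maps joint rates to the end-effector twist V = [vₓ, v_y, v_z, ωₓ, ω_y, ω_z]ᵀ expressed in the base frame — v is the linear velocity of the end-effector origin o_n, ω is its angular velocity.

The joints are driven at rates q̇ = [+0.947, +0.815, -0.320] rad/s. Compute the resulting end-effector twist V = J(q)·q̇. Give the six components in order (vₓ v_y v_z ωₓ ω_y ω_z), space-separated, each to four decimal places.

0.1238 0.1264 -0.0535 0.7168 -0.4930 0.8481

o_n = [0.0014, 0.1291, -0.1026]
J₁: ẑ×o_n = [-0.1291, 0.0014, 0.0000], ω = ẑ
J2: z=[0.5736, -0.8192, 0.0000] o=[0.1474, 0.1032, 0.2200] → [0.2643, 0.1851, -0.1048, 0.5736, -0.8192, 0.0000]
J3: z=[-0.7791, -0.5455, 0.3090] o=[0.0310, 0.0217, -0.2175] → [-0.0958, 0.0803, -0.0998, -0.7791, -0.5455, 0.3090]
V = J·q̇ = [0.1238, 0.1264, -0.0535, 0.7168, -0.4930, 0.8481]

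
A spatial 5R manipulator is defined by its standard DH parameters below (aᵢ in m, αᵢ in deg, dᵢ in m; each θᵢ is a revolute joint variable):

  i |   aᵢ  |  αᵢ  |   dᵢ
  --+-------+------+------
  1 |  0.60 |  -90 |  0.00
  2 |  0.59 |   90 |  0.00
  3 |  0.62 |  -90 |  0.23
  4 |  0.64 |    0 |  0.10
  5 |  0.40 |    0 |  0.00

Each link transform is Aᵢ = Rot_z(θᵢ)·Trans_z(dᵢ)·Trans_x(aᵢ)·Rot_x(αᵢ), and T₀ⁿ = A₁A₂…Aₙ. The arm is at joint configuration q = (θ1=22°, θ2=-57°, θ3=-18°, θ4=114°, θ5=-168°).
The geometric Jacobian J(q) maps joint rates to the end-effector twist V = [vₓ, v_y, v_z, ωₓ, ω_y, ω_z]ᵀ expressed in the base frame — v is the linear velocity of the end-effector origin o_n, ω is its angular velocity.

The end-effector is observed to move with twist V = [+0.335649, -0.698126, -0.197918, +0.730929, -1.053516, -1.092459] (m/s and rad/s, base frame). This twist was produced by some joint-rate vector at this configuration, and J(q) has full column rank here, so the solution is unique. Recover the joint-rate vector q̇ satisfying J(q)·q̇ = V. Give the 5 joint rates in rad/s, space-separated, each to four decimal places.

-0.3110 0.2920 -0.6630 -0.7970 -0.8250

o_n = [1.2129, 0.3944, 0.9782]
J₁: ẑ×o_n = [-0.3944, 1.2129, 0.0000], ω = ẑ
J2: z=[-0.3746, 0.9272, 0.0000] o=[0.5563, 0.2248, 0.0000] → [0.9070, 0.3665, -0.6723, -0.3746, 0.9272, 0.0000]
J3: z=[-0.7776, -0.3142, 0.5446] o=[0.8542, 0.3451, 0.4948] → [-0.1787, 0.5712, 0.0744, -0.7776, -0.3142, 0.5446]
J4: z=[-0.2002, 0.9449, 0.2592] o=[1.0449, 0.2155, 1.1146] → [-0.1752, 0.0162, -0.1945, -0.2002, 0.9449, 0.2592]
J5: z=[-0.2002, 0.9449, 0.2592] o=[1.3244, 0.5178, 0.6145] → [0.3757, 0.0439, 0.1301, -0.2002, 0.9449, 0.2592]
q̇ = J⁺·V = [-0.3110, 0.2920, -0.6630, -0.7970, -0.8250]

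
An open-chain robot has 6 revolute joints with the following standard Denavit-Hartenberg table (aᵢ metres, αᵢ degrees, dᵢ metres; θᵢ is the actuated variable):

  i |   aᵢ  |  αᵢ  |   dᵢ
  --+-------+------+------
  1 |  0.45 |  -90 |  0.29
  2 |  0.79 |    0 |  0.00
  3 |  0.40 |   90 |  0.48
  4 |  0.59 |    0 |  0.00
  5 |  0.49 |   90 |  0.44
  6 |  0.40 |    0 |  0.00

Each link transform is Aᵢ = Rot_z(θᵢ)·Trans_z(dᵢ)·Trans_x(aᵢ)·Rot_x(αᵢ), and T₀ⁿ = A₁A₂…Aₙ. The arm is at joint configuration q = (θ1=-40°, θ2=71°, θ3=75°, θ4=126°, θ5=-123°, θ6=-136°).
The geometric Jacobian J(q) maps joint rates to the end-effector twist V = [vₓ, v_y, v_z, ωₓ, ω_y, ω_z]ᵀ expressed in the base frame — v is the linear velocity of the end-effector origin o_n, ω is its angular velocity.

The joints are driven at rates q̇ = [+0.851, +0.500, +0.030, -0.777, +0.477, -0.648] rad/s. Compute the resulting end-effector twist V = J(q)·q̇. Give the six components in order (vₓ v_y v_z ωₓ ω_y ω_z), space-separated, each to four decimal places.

o_n = [1.0713, 0.3646, -0.7341]
J₁: ẑ×o_n = [-0.3646, 1.0713, 0.0000], ω = ẑ
J2: z=[0.6428, 0.7660, 0.0000] o=[0.3447, -0.2893, 0.2900] → [-0.7845, 0.6583, -0.1363, 0.6428, 0.7660, 0.0000]
J3: z=[0.6428, 0.7660, 0.0000] o=[0.5417, -0.4546, -0.4570] → [-0.2123, 0.1781, 0.1209, 0.6428, 0.7660, 0.0000]
J4: z=[0.4284, -0.3594, -0.8290] o=[0.5963, 0.1263, -0.6806] → [0.2168, -0.3709, 0.2728, 0.4284, -0.3594, -0.8290]
J5: z=[0.4284, -0.3594, -0.8290] o=[1.1233, 0.3071, -0.4867] → [0.1366, 0.1491, 0.0059, 0.4284, -0.3594, -0.8290]
J6: z=[-0.6751, -0.7371, -0.0293] o=[1.0175, 0.4294, -1.1251] → [-0.2901, 0.2624, 0.0834, -0.6751, -0.7371, -0.0293]
V = J·q̇ = [-0.6242, 1.4354, -0.3277, 0.6497, 0.9915, 1.1187]

-0.6242 1.4354 -0.3277 0.6497 0.9915 1.1187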